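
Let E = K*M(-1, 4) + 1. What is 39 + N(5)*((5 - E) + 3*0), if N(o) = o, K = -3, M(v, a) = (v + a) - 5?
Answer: 29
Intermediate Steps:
M(v, a) = -5 + a + v (M(v, a) = (a + v) - 5 = -5 + a + v)
E = 7 (E = -3*(-5 + 4 - 1) + 1 = -3*(-2) + 1 = 6 + 1 = 7)
39 + N(5)*((5 - E) + 3*0) = 39 + 5*((5 - 1*7) + 3*0) = 39 + 5*((5 - 7) + 0) = 39 + 5*(-2 + 0) = 39 + 5*(-2) = 39 - 10 = 29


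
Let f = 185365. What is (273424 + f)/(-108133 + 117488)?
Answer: 458789/9355 ≈ 49.042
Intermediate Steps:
(273424 + f)/(-108133 + 117488) = (273424 + 185365)/(-108133 + 117488) = 458789/9355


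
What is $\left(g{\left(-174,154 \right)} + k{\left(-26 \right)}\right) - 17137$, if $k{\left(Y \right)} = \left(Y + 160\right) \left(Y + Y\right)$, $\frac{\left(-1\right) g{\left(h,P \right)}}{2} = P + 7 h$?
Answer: $-21977$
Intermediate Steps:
$g{\left(h,P \right)} = - 14 h - 2 P$ ($g{\left(h,P \right)} = - 2 \left(P + 7 h\right) = - 14 h - 2 P$)
$k{\left(Y \right)} = 2 Y \left(160 + Y\right)$ ($k{\left(Y \right)} = \left(160 + Y\right) 2 Y = 2 Y \left(160 + Y\right)$)
$\left(g{\left(-174,154 \right)} + k{\left(-26 \right)}\right) - 17137 = \left(\left(\left(-14\right) \left(-174\right) - 308\right) + 2 \left(-26\right) \left(160 - 26\right)\right) - 17137 = \left(\left(2436 - 308\right) + 2 \left(-26\right) 134\right) - 17137 = \left(2128 - 6968\right) - 17137 = -4840 - 17137 = -21977$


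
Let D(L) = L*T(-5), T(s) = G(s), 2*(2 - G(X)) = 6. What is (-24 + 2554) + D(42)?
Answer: 2488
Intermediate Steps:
G(X) = -1 (G(X) = 2 - 1/2*6 = 2 - 3 = -1)
T(s) = -1
D(L) = -L (D(L) = L*(-1) = -L)
(-24 + 2554) + D(42) = (-24 + 2554) - 1*42 = 2530 - 42 = 2488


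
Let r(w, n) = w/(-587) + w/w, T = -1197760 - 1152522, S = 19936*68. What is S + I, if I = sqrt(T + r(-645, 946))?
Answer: 1355648 + 3*I*sqrt(89981510586)/587 ≈ 1.3556e+6 + 1533.1*I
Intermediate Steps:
S = 1355648
T = -2350282
r(w, n) = 1 - w/587 (r(w, n) = w*(-1/587) + 1 = -w/587 + 1 = 1 - w/587)
I = 3*I*sqrt(89981510586)/587 (I = sqrt(-2350282 + (1 - 1/587*(-645))) = sqrt(-2350282 + (1 + 645/587)) = sqrt(-2350282 + 1232/587) = sqrt(-1379614302/587) = 3*I*sqrt(89981510586)/587 ≈ 1533.1*I)
S + I = 1355648 + 3*I*sqrt(89981510586)/587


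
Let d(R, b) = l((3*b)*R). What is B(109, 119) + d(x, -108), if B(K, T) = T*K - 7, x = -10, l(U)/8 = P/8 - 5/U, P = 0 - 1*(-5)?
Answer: 1050488/81 ≈ 12969.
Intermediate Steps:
P = 5 (P = 0 + 5 = 5)
l(U) = 5 - 40/U (l(U) = 8*(5/8 - 5/U) = 5 - 40/U)
d(R, b) = 5 - 40/(3*R*b) (d(R, b) = 5 - 40*1/(3*R*b) = 5 - 40/(3*R*b))
B(K, T) = -7 + K*T (B(K, T) = K*T - 7 = -7 + K*T)
B(109, 119) + d(x, -108) = (-7 + 109*119) + (5 - 40/3/(-10*(-108))) = (-7 + 12971) + (5 - 40/3*(-1/10)*(-1/108)) = 12964 + (5 - 1/81) = 12964 + 404/81 = 1050488/81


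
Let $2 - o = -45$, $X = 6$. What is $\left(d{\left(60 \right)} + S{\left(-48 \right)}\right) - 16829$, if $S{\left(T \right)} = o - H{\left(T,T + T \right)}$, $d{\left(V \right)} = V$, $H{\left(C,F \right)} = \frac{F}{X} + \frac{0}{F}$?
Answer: $-16706$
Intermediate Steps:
$H{\left(C,F \right)} = \frac{F}{6}$ ($H{\left(C,F \right)} = \frac{F}{6} + \frac{0}{F} = F \frac{1}{6} + 0 = \frac{F}{6} + 0 = \frac{F}{6}$)
$o = 47$ ($o = 2 - -45 = 2 + 45 = 47$)
$S{\left(T \right)} = 47 - \frac{T}{3}$ ($S{\left(T \right)} = 47 - \frac{T + T}{6} = 47 - \frac{2 T}{6} = 47 - \frac{T}{3}$)
$\left(d{\left(60 \right)} + S{\left(-48 \right)}\right) - 16829 = \left(60 + \left(47 - -16\right)\right) - 16829 = \left(60 + \left(47 + 16\right)\right) - 16829 = \left(60 + 63\right) - 16829 = 123 - 16829 = -16706$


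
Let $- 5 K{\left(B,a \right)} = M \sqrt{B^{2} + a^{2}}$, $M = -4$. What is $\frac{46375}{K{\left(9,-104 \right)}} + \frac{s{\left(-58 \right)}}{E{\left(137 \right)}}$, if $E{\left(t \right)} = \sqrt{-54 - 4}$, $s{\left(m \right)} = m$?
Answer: $\frac{231875 \sqrt{10897}}{43588} + i \sqrt{58} \approx 555.32 + 7.6158 i$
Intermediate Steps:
$K{\left(B,a \right)} = \frac{4 \sqrt{B^{2} + a^{2}}}{5}$ ($K{\left(B,a \right)} = - \frac{\left(-4\right) \sqrt{B^{2} + a^{2}}}{5} = \frac{4 \sqrt{B^{2} + a^{2}}}{5}$)
$E{\left(t \right)} = i \sqrt{58}$ ($E{\left(t \right)} = \sqrt{-58} = i \sqrt{58}$)
$\frac{46375}{K{\left(9,-104 \right)}} + \frac{s{\left(-58 \right)}}{E{\left(137 \right)}} = \frac{46375}{\frac{4}{5} \sqrt{9^{2} + \left(-104\right)^{2}}} - \frac{58}{i \sqrt{58}} = \frac{46375}{\frac{4}{5} \sqrt{81 + 10816}} - 58 \left(- \frac{i \sqrt{58}}{58}\right) = \frac{46375}{\frac{4}{5} \sqrt{10897}} + i \sqrt{58} = 46375 \frac{5 \sqrt{10897}}{43588} + i \sqrt{58} = \frac{231875 \sqrt{10897}}{43588} + i \sqrt{58}$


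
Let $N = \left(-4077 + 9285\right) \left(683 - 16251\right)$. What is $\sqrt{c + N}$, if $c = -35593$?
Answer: $i \sqrt{81113737} \approx 9006.3 i$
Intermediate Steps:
$N = -81078144$ ($N = 5208 \left(-15568\right) = -81078144$)
$\sqrt{c + N} = \sqrt{-35593 - 81078144} = \sqrt{-81113737} = i \sqrt{81113737}$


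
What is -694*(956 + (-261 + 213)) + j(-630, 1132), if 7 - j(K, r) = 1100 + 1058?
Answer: -632303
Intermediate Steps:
j(K, r) = -2151 (j(K, r) = 7 - (1100 + 1058) = 7 - 1*2158 = 7 - 2158 = -2151)
-694*(956 + (-261 + 213)) + j(-630, 1132) = -694*(956 + (-261 + 213)) - 2151 = -694*(956 - 48) - 2151 = -694*908 - 2151 = -630152 - 2151 = -632303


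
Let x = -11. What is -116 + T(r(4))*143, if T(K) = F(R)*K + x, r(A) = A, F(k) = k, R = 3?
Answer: 27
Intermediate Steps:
T(K) = -11 + 3*K (T(K) = 3*K - 11 = -11 + 3*K)
-116 + T(r(4))*143 = -116 + (-11 + 3*4)*143 = -116 + (-11 + 12)*143 = -116 + 1*143 = -116 + 143 = 27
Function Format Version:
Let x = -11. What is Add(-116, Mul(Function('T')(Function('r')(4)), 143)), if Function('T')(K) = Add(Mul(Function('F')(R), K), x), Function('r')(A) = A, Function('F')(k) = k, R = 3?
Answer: 27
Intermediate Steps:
Function('T')(K) = Add(-11, Mul(3, K)) (Function('T')(K) = Add(Mul(3, K), -11) = Add(-11, Mul(3, K)))
Add(-116, Mul(Function('T')(Function('r')(4)), 143)) = Add(-116, Mul(Add(-11, Mul(3, 4)), 143)) = Add(-116, Mul(Add(-11, 12), 143)) = Add(-116, Mul(1, 143)) = Add(-116, 143) = 27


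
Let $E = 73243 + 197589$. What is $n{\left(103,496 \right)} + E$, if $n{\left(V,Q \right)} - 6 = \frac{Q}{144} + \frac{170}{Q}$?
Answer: $\frac{604518869}{2232} \approx 2.7084 \cdot 10^{5}$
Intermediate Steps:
$n{\left(V,Q \right)} = 6 + \frac{170}{Q} + \frac{Q}{144}$ ($n{\left(V,Q \right)} = 6 + \left(\frac{Q}{144} + \frac{170}{Q}\right) = 6 + \left(\frac{170}{Q} + \frac{Q}{144}\right) = 6 + \frac{170}{Q} + \frac{Q}{144}$)
$E = 270832$
$n{\left(103,496 \right)} + E = \left(6 + \frac{170}{496} + \frac{1}{144} \cdot 496\right) + 270832 = \left(6 + 170 \cdot \frac{1}{496} + \frac{31}{9}\right) + 270832 = \left(6 + \frac{85}{248} + \frac{31}{9}\right) + 270832 = \frac{21845}{2232} + 270832 = \frac{604518869}{2232}$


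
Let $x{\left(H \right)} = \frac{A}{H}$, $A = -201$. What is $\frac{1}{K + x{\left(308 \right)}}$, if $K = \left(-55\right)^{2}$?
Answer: $\frac{308}{931499} \approx 0.00033065$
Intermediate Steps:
$x{\left(H \right)} = - \frac{201}{H}$
$K = 3025$
$\frac{1}{K + x{\left(308 \right)}} = \frac{1}{3025 - \frac{201}{308}} = \frac{1}{\frac{931499}{308}} = \frac{308}{931499}$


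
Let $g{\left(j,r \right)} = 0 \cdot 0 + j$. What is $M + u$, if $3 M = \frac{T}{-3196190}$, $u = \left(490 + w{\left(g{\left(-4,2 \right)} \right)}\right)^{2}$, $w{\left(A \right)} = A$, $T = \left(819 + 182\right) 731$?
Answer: $\frac{52669329023}{222990} \approx 2.362 \cdot 10^{5}$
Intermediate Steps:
$T = 731731$ ($T = 1001 \cdot 731 = 731731$)
$g{\left(j,r \right)} = j$ ($g{\left(j,r \right)} = 0 + j = j$)
$u = 236196$ ($u = \left(490 - 4\right)^{2} = 486^{2} = 236196$)
$M = - \frac{17017}{222990}$ ($M = \frac{731731 \frac{1}{-3196190}}{3} = \frac{731731 \left(- \frac{1}{3196190}\right)}{3} = \frac{1}{3} \left(- \frac{17017}{74330}\right) = - \frac{17017}{222990} \approx -0.076313$)
$M + u = - \frac{17017}{222990} + 236196 = \frac{52669329023}{222990}$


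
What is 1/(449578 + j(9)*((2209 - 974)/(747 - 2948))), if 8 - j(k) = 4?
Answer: 2201/989516238 ≈ 2.2243e-6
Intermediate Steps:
j(k) = 4 (j(k) = 8 - 1*4 = 8 - 4 = 4)
1/(449578 + j(9)*((2209 - 974)/(747 - 2948))) = 1/(449578 + 4*((2209 - 974)/(747 - 2948))) = 1/(449578 + 4*(1235/(-2201))) = 1/(449578 + 4*(1235*(-1/2201))) = 1/(449578 + 4*(-1235/2201)) = 1/(449578 - 4940/2201) = 1/(989516238/2201) = 2201/989516238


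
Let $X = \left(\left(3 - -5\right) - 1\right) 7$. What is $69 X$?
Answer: $3381$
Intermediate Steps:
$X = 49$ ($X = \left(\left(3 + 5\right) - 1\right) 7 = \left(8 - 1\right) 7 = 7 \cdot 7 = 49$)
$69 X = 69 \cdot 49 = 3381$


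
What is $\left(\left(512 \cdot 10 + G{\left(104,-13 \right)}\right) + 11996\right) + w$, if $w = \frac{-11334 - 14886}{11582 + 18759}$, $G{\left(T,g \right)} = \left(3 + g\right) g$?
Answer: $\frac{523234666}{30341} \approx 17245.0$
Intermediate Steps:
$G{\left(T,g \right)} = g \left(3 + g\right)$
$w = - \frac{26220}{30341} \approx -0.86418$
$\left(\left(512 \cdot 10 + G{\left(104,-13 \right)}\right) + 11996\right) + w = \left(\left(512 \cdot 10 - 13 \left(3 - 13\right)\right) + 11996\right) - \frac{26220}{30341} = \left(\left(5120 - -130\right) + 11996\right) - \frac{26220}{30341} = \left(\left(5120 + 130\right) + 11996\right) - \frac{26220}{30341} = \left(5250 + 11996\right) - \frac{26220}{30341} = 17246 - \frac{26220}{30341} = \frac{523234666}{30341}$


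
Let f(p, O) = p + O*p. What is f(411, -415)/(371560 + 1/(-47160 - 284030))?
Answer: -56353303260/123056956399 ≈ -0.45794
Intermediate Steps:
f(411, -415)/(371560 + 1/(-47160 - 284030)) = (411*(1 - 415))/(371560 + 1/(-47160 - 284030)) = (411*(-414))/(371560 + 1/(-331190)) = -170154/(371560 - 1/331190) = -170154/123056956399/331190 = -170154*331190/123056956399 = -56353303260/123056956399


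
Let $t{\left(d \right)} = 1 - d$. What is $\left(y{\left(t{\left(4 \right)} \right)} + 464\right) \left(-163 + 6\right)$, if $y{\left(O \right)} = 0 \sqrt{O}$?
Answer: $-72848$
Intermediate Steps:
$y{\left(O \right)} = 0$
$\left(y{\left(t{\left(4 \right)} \right)} + 464\right) \left(-163 + 6\right) = \left(0 + 464\right) \left(-163 + 6\right) = 464 \left(-157\right) = -72848$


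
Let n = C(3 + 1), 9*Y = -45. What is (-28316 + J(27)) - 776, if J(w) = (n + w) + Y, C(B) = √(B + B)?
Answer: -29070 + 2*√2 ≈ -29067.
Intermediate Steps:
Y = -5 (Y = (⅑)*(-45) = -5)
C(B) = √2*√B (C(B) = √(2*B) = √2*√B)
n = 2*√2 (n = √2*√(3 + 1) = √2*√4 = √2*2 = 2*√2 ≈ 2.8284)
J(w) = -5 + w + 2*√2 (J(w) = (2*√2 + w) - 5 = (w + 2*√2) - 5 = -5 + w + 2*√2)
(-28316 + J(27)) - 776 = (-28316 + (-5 + 27 + 2*√2)) - 776 = (-28316 + (22 + 2*√2)) - 776 = (-28294 + 2*√2) - 776 = -29070 + 2*√2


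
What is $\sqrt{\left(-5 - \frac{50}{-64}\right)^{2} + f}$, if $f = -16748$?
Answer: $\frac{i \sqrt{17131727}}{32} \approx 129.35 i$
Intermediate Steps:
$\sqrt{\left(-5 - \frac{50}{-64}\right)^{2} + f} = \sqrt{\left(-5 - \frac{50}{-64}\right)^{2} - 16748} = \sqrt{\left(-5 - - \frac{25}{32}\right)^{2} - 16748} = \sqrt{\left(-5 + \frac{25}{32}\right)^{2} - 16748} = \sqrt{\left(- \frac{135}{32}\right)^{2} - 16748} = \sqrt{\frac{18225}{1024} - 16748} = \sqrt{- \frac{17131727}{1024}} = \frac{i \sqrt{17131727}}{32}$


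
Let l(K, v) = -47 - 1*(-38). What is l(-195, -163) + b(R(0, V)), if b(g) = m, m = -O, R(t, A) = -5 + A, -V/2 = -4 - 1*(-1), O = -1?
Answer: -8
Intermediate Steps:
l(K, v) = -9 (l(K, v) = -47 + 38 = -9)
V = 6 (V = -2*(-4 - 1*(-1)) = -2*(-4 + 1) = -2*(-3) = 6)
m = 1 (m = -1*(-1) = 1)
b(g) = 1
l(-195, -163) + b(R(0, V)) = -9 + 1 = -8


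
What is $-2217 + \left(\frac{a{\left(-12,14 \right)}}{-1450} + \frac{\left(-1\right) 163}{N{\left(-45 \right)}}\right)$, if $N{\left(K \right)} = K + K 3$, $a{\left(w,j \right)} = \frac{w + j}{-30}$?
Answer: $- \frac{289200319}{130500} \approx -2216.1$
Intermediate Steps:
$a{\left(w,j \right)} = - \frac{j}{30} - \frac{w}{30}$ ($a{\left(w,j \right)} = \left(j + w\right) \left(- \frac{1}{30}\right) = - \frac{j}{30} - \frac{w}{30}$)
$N{\left(K \right)} = 4 K$ ($N{\left(K \right)} = K + 3 K = 4 K$)
$-2217 + \left(\frac{a{\left(-12,14 \right)}}{-1450} + \frac{\left(-1\right) 163}{N{\left(-45 \right)}}\right) = -2217 + \left(\frac{\left(- \frac{1}{30}\right) 14 - - \frac{2}{5}}{-1450} + \frac{\left(-1\right) 163}{4 \left(-45\right)}\right) = -2217 + \left(\left(- \frac{7}{15} + \frac{2}{5}\right) \left(- \frac{1}{1450}\right) - \frac{163}{-180}\right) = -2217 - - \frac{118181}{130500} = -2217 + \left(\frac{1}{21750} + \frac{163}{180}\right) = -2217 + \frac{118181}{130500} = - \frac{289200319}{130500}$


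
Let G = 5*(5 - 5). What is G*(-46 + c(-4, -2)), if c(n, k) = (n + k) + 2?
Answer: 0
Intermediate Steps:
c(n, k) = 2 + k + n (c(n, k) = (k + n) + 2 = 2 + k + n)
G = 0 (G = 5*0 = 0)
G*(-46 + c(-4, -2)) = 0*(-46 + (2 - 2 - 4)) = 0*(-46 - 4) = 0*(-50) = 0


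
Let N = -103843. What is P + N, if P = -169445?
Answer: -273288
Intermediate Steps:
P + N = -169445 - 103843 = -273288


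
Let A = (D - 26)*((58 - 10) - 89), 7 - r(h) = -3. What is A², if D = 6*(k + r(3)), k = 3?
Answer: 4545424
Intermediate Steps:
r(h) = 10 (r(h) = 7 - 1*(-3) = 7 + 3 = 10)
D = 78 (D = 6*(3 + 10) = 6*13 = 78)
A = -2132 (A = (78 - 26)*((58 - 10) - 89) = 52*(48 - 89) = 52*(-41) = -2132)
A² = (-2132)² = 4545424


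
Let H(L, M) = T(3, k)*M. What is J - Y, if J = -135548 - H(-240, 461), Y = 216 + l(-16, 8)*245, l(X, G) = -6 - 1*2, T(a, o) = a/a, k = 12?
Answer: -134265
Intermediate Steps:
T(a, o) = 1
l(X, G) = -8 (l(X, G) = -6 - 2 = -8)
H(L, M) = M (H(L, M) = 1*M = M)
Y = -1744 (Y = 216 - 8*245 = 216 - 1960 = -1744)
J = -136009 (J = -135548 - 1*461 = -135548 - 461 = -136009)
J - Y = -136009 - 1*(-1744) = -136009 + 1744 = -134265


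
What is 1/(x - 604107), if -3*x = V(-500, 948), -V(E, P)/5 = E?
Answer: -3/1814821 ≈ -1.6531e-6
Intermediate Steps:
V(E, P) = -5*E
x = -2500/3 (x = -(-5)*(-500)/3 = -1/3*2500 = -2500/3 ≈ -833.33)
1/(x - 604107) = 1/(-2500/3 - 604107) = 1/(-1814821/3) = -3/1814821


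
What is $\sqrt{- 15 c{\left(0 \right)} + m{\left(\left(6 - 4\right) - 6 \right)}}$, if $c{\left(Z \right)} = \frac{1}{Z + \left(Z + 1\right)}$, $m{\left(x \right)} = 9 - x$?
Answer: $i \sqrt{2} \approx 1.4142 i$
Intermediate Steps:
$c{\left(Z \right)} = \frac{1}{1 + 2 Z}$ ($c{\left(Z \right)} = \frac{1}{Z + \left(1 + Z\right)} = \frac{1}{1 + 2 Z}$)
$\sqrt{- 15 c{\left(0 \right)} + m{\left(\left(6 - 4\right) - 6 \right)}} = \sqrt{- \frac{15}{1 + 2 \cdot 0} + \left(9 - \left(\left(6 - 4\right) - 6\right)\right)} = \sqrt{- \frac{15}{1 + 0} + \left(9 - \left(2 - 6\right)\right)} = \sqrt{- \frac{15}{1} + \left(9 - -4\right)} = \sqrt{\left(-15\right) 1 + \left(9 + 4\right)} = \sqrt{-15 + 13} = \sqrt{-2} = i \sqrt{2}$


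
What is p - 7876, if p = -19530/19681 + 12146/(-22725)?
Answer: -3523229574776/447250725 ≈ -7877.5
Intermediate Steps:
p = -682864676/447250725 (p = -19530*1/19681 + 12146*(-1/22725) = -19530/19681 - 12146/22725 = -682864676/447250725 ≈ -1.5268)
p - 7876 = -682864676/447250725 - 7876 = -3523229574776/447250725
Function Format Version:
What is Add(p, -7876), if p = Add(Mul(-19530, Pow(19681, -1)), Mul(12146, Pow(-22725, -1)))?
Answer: Rational(-3523229574776, 447250725) ≈ -7877.5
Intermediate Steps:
p = Rational(-682864676, 447250725) (p = Add(Mul(-19530, Rational(1, 19681)), Mul(12146, Rational(-1, 22725))) = Add(Rational(-19530, 19681), Rational(-12146, 22725)) = Rational(-682864676, 447250725) ≈ -1.5268)
Add(p, -7876) = Add(Rational(-682864676, 447250725), -7876) = Rational(-3523229574776, 447250725)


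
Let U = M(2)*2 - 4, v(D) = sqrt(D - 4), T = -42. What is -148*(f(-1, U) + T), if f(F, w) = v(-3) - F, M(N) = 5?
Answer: 6068 - 148*I*sqrt(7) ≈ 6068.0 - 391.57*I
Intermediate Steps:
v(D) = sqrt(-4 + D)
U = 6 (U = 5*2 - 4 = 10 - 4 = 6)
f(F, w) = -F + I*sqrt(7) (f(F, w) = sqrt(-4 - 3) - F = sqrt(-7) - F = I*sqrt(7) - F = -F + I*sqrt(7))
-148*(f(-1, U) + T) = -148*((-1*(-1) + I*sqrt(7)) - 42) = -148*((1 + I*sqrt(7)) - 42) = -148*(-41 + I*sqrt(7)) = 6068 - 148*I*sqrt(7)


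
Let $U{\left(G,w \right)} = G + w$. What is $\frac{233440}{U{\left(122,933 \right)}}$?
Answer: $\frac{46688}{211} \approx 221.27$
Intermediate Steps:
$\frac{233440}{U{\left(122,933 \right)}} = \frac{233440}{122 + 933} = \frac{233440}{1055} = 233440 \cdot \frac{1}{1055} = \frac{46688}{211}$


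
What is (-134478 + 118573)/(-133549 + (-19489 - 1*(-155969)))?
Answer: -15905/2931 ≈ -5.4265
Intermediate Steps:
(-134478 + 118573)/(-133549 + (-19489 - 1*(-155969))) = -15905/(-133549 + (-19489 + 155969)) = -15905/(-133549 + 136480) = -15905/2931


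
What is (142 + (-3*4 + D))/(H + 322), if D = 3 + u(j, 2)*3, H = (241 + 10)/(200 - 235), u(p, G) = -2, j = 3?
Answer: 4445/11019 ≈ 0.40339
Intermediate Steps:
H = -251/35 (H = 251/(-35) = 251*(-1/35) = -251/35 ≈ -7.1714)
D = -3 (D = 3 - 2*3 = 3 - 6 = -3)
(142 + (-3*4 + D))/(H + 322) = (142 + (-3*4 - 3))/(-251/35 + 322) = (142 + (-12 - 3))/(11019/35) = (142 - 15)*(35/11019) = 127*(35/11019) = 4445/11019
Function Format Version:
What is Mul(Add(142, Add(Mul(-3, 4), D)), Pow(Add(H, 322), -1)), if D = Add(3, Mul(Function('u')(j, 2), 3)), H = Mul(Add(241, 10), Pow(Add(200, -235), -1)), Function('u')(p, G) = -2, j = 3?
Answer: Rational(4445, 11019) ≈ 0.40339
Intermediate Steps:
H = Rational(-251, 35) (H = Mul(251, Pow(-35, -1)) = Mul(251, Rational(-1, 35)) = Rational(-251, 35) ≈ -7.1714)
D = -3 (D = Add(3, Mul(-2, 3)) = Add(3, -6) = -3)
Mul(Add(142, Add(Mul(-3, 4), D)), Pow(Add(H, 322), -1)) = Mul(Add(142, Add(Mul(-3, 4), -3)), Pow(Add(Rational(-251, 35), 322), -1)) = Mul(Add(142, Add(-12, -3)), Pow(Rational(11019, 35), -1)) = Mul(Add(142, -15), Rational(35, 11019)) = Mul(127, Rational(35, 11019)) = Rational(4445, 11019)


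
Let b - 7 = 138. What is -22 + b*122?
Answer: 17668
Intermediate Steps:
b = 145 (b = 7 + 138 = 145)
-22 + b*122 = -22 + 145*122 = -22 + 17690 = 17668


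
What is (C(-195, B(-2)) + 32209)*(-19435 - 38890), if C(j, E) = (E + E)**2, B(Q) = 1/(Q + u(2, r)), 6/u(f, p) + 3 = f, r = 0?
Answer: -30057497125/16 ≈ -1.8786e+9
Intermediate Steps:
u(f, p) = 6/(-3 + f)
B(Q) = 1/(-6 + Q) (B(Q) = 1/(Q + 6/(-3 + 2)) = 1/(Q + 6/(-1)) = 1/(Q + 6*(-1)) = 1/(Q - 6) = 1/(-6 + Q))
C(j, E) = 4*E**2 (C(j, E) = (2*E)**2 = 4*E**2)
(C(-195, B(-2)) + 32209)*(-19435 - 38890) = (4*(1/(-6 - 2))**2 + 32209)*(-19435 - 38890) = (4*(1/(-8))**2 + 32209)*(-58325) = (4*(-1/8)**2 + 32209)*(-58325) = (4*(1/64) + 32209)*(-58325) = (1/16 + 32209)*(-58325) = (515345/16)*(-58325) = -30057497125/16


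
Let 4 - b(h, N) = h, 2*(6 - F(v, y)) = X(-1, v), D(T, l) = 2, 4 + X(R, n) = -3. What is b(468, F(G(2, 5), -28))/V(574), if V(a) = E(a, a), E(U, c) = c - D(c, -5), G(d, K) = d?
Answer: -116/143 ≈ -0.81119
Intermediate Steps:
X(R, n) = -7 (X(R, n) = -4 - 3 = -7)
F(v, y) = 19/2 (F(v, y) = 6 - ½*(-7) = 6 + 7/2 = 19/2)
b(h, N) = 4 - h
E(U, c) = -2 + c (E(U, c) = c - 1*2 = c - 2 = -2 + c)
V(a) = -2 + a
b(468, F(G(2, 5), -28))/V(574) = (4 - 1*468)/(-2 + 574) = (4 - 468)/572 = -464*1/572 = -116/143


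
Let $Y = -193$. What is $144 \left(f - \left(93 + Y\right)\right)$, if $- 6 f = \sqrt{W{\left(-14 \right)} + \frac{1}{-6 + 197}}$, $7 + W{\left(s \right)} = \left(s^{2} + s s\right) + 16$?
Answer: $14400 - \frac{96 \sqrt{914317}}{191} \approx 13919.0$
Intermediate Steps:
$W{\left(s \right)} = 9 + 2 s^{2}$ ($W{\left(s \right)} = -7 + \left(\left(s^{2} + s s\right) + 16\right) = -7 + \left(\left(s^{2} + s^{2}\right) + 16\right) = -7 + \left(2 s^{2} + 16\right) = -7 + \left(16 + 2 s^{2}\right) = 9 + 2 s^{2}$)
$f = - \frac{2 \sqrt{914317}}{573}$ ($f = - \frac{\sqrt{\left(9 + 2 \left(-14\right)^{2}\right) + \frac{1}{-6 + 197}}}{6} = - \frac{\sqrt{\left(9 + 2 \cdot 196\right) + \frac{1}{191}}}{6} = - \frac{\sqrt{\left(9 + 392\right) + \frac{1}{191}}}{6} = - \frac{\sqrt{401 + \frac{1}{191}}}{6} = - \frac{\sqrt{\frac{76592}{191}}}{6} = - \frac{\frac{4}{191} \sqrt{914317}}{6} = - \frac{2 \sqrt{914317}}{573} \approx -3.3375$)
$144 \left(f - \left(93 + Y\right)\right) = 144 \left(- \frac{2 \sqrt{914317}}{573} - -100\right) = 144 \left(- \frac{2 \sqrt{914317}}{573} + \left(-93 + 193\right)\right) = 144 \left(- \frac{2 \sqrt{914317}}{573} + 100\right) = 144 \left(100 - \frac{2 \sqrt{914317}}{573}\right) = 14400 - \frac{96 \sqrt{914317}}{191}$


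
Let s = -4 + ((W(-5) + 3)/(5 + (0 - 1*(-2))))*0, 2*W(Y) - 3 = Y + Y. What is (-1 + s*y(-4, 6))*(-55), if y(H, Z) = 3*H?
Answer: -2585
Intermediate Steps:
W(Y) = 3/2 + Y (W(Y) = 3/2 + (Y + Y)/2 = 3/2 + (2*Y)/2 = 3/2 + Y)
s = -4 (s = -4 + (((3/2 - 5) + 3)/(5 + (0 - 1*(-2))))*0 = -4 + ((-7/2 + 3)/(5 + (0 + 2)))*0 = -4 - 1/(2*(5 + 2))*0 = -4 - ½/7*0 = -4 - ½*⅐*0 = -4 - 1/14*0 = -4 + 0 = -4)
(-1 + s*y(-4, 6))*(-55) = (-1 - 12*(-4))*(-55) = (-1 - 4*(-12))*(-55) = (-1 + 48)*(-55) = 47*(-55) = -2585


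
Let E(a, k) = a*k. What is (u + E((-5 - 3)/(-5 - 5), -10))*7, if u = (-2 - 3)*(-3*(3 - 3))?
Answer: -56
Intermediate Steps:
u = 0 (u = -(-15)*0 = -5*0 = 0)
(u + E((-5 - 3)/(-5 - 5), -10))*7 = (0 + ((-5 - 3)/(-5 - 5))*(-10))*7 = (0 - 8/(-10)*(-10))*7 = (0 - 8*(-⅒)*(-10))*7 = (0 + (⅘)*(-10))*7 = (0 - 8)*7 = -8*7 = -56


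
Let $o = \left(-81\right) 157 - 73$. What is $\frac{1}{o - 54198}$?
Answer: $- \frac{1}{66988} \approx -1.4928 \cdot 10^{-5}$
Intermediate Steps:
$o = -12790$ ($o = -12717 - 73 = -12790$)
$\frac{1}{o - 54198} = \frac{1}{-12790 - 54198} = \frac{1}{-66988} = - \frac{1}{66988}$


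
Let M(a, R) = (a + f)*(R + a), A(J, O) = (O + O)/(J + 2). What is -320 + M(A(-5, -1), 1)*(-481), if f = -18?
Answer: 122180/9 ≈ 13576.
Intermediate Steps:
A(J, O) = 2*O/(2 + J) (A(J, O) = (2*O)/(2 + J) = 2*O/(2 + J))
M(a, R) = (-18 + a)*(R + a) (M(a, R) = (a - 18)*(R + a) = (-18 + a)*(R + a))
-320 + M(A(-5, -1), 1)*(-481) = -320 + ((2*(-1)/(2 - 5))² - 18*1 - 36*(-1)/(2 - 5) + 1*(2*(-1)/(2 - 5)))*(-481) = -320 + ((2*(-1)/(-3))² - 18 - 36*(-1)/(-3) + 1*(2*(-1)/(-3)))*(-481) = -320 + ((2*(-1)*(-⅓))² - 18 - 36*(-1)*(-1)/3 + 1*(2*(-1)*(-⅓)))*(-481) = -320 + ((⅔)² - 18 - 18*⅔ + 1*(⅔))*(-481) = -320 + (4/9 - 18 - 12 + ⅔)*(-481) = -320 - 260/9*(-481) = -320 + 125060/9 = 122180/9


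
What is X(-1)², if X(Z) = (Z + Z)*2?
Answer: 16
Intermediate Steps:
X(Z) = 4*Z (X(Z) = (2*Z)*2 = 4*Z)
X(-1)² = (4*(-1))² = (-4)² = 16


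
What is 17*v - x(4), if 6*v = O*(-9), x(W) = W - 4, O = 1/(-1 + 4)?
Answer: -17/2 ≈ -8.5000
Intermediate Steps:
O = 1/3 ≈ 0.33333
x(W) = -4 + W
v = -1/2 (v = ((1/3)*(-9))/6 = (1/6)*(-3) = -1/2 ≈ -0.50000)
17*v - x(4) = 17*(-1/2) - (-4 + 4) = -17/2 - 1*0 = -17/2 + 0 = -17/2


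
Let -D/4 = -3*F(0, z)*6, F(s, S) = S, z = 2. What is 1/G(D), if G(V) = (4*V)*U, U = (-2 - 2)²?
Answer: 1/9216 ≈ 0.00010851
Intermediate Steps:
U = 16 (U = (-4)² = 16)
D = 144 (D = -4*(-3*2)*6 = -(-24)*6 = -4*(-36) = 144)
G(V) = 64*V (G(V) = (4*V)*16 = 64*V)
1/G(D) = 1/(64*144) = 1/9216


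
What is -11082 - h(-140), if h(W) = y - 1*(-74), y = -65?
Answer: -11091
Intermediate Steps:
h(W) = 9 (h(W) = -65 - 1*(-74) = -65 + 74 = 9)
-11082 - h(-140) = -11082 - 1*9 = -11082 - 9 = -11091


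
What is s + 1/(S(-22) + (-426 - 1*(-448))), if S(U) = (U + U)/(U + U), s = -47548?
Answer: -1093603/23 ≈ -47548.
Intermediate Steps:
S(U) = 1 (S(U) = (2*U)/((2*U)) = (2*U)*(1/(2*U)) = 1)
s + 1/(S(-22) + (-426 - 1*(-448))) = -47548 + 1/(1 + (-426 - 1*(-448))) = -47548 + 1/(1 + (-426 + 448)) = -47548 + 1/(1 + 22) = -47548 + 1/23 = -1093603/23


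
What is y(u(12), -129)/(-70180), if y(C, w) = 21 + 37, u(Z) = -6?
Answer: -1/1210 ≈ -0.00082645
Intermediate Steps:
y(C, w) = 58
y(u(12), -129)/(-70180) = 58/(-70180) = 58*(-1/70180) = -1/1210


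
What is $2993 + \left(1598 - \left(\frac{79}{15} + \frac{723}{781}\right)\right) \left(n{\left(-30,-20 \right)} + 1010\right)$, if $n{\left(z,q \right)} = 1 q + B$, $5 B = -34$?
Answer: $\frac{91849010791}{58575} \approx 1.5681 \cdot 10^{6}$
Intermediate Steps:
$B = - \frac{34}{5}$ ($B = \frac{1}{5} \left(-34\right) = - \frac{34}{5} \approx -6.8$)
$n{\left(z,q \right)} = - \frac{34}{5} + q$ ($n{\left(z,q \right)} = 1 q - \frac{34}{5} = q - \frac{34}{5} = - \frac{34}{5} + q$)
$2993 + \left(1598 - \left(\frac{79}{15} + \frac{723}{781}\right)\right) \left(n{\left(-30,-20 \right)} + 1010\right) = 2993 + \left(1598 - \left(\frac{79}{15} + \frac{723}{781}\right)\right) \left(\left(- \frac{34}{5} - 20\right) + 1010\right) = 2993 + \left(1598 - \frac{72544}{11715}\right) \left(- \frac{134}{5} + 1010\right) = 2993 + \left(1598 - \frac{72544}{11715}\right) \frac{4916}{5} = 2993 + \frac{18648026}{11715} \cdot \frac{4916}{5} = 2993 + \frac{91673695816}{58575} = \frac{91849010791}{58575}$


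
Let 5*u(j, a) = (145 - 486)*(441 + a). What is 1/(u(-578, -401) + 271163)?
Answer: 1/268435 ≈ 3.7253e-6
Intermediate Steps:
u(j, a) = -150381/5 - 341*a/5 (u(j, a) = ((145 - 486)*(441 + a))/5 = (-341*(441 + a))/5 = (-150381 - 341*a)/5 = -150381/5 - 341*a/5)
1/(u(-578, -401) + 271163) = 1/((-150381/5 - 341/5*(-401)) + 271163) = 1/((-150381/5 + 136741/5) + 271163) = 1/(-2728 + 271163) = 1/268435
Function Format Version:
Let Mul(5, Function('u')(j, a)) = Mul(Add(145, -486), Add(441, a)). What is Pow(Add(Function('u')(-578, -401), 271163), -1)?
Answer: Rational(1, 268435) ≈ 3.7253e-6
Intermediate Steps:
Function('u')(j, a) = Add(Rational(-150381, 5), Mul(Rational(-341, 5), a)) (Function('u')(j, a) = Mul(Rational(1, 5), Mul(Add(145, -486), Add(441, a))) = Mul(Rational(1, 5), Mul(-341, Add(441, a))) = Mul(Rational(1, 5), Add(-150381, Mul(-341, a))) = Add(Rational(-150381, 5), Mul(Rational(-341, 5), a)))
Pow(Add(Function('u')(-578, -401), 271163), -1) = Pow(Add(Add(Rational(-150381, 5), Mul(Rational(-341, 5), -401)), 271163), -1) = Pow(Add(Add(Rational(-150381, 5), Rational(136741, 5)), 271163), -1) = Pow(Add(-2728, 271163), -1) = Pow(268435, -1) = Rational(1, 268435)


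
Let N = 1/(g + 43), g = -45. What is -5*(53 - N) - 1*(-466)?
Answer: 397/2 ≈ 198.50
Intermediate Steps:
N = -1/2 (N = 1/(-45 + 43) = 1/(-2) = -1/2 ≈ -0.50000)
-5*(53 - N) - 1*(-466) = -5*(53 - 1*(-1/2)) - 1*(-466) = -5*(53 + 1/2) + 466 = -5*107/2 + 466 = -535/2 + 466 = 397/2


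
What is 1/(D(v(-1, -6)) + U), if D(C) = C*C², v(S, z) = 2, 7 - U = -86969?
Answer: 1/86984 ≈ 1.1496e-5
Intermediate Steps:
U = 86976 (U = 7 - 1*(-86969) = 7 + 86969 = 86976)
D(C) = C³
1/(D(v(-1, -6)) + U) = 1/(2³ + 86976) = 1/(8 + 86976) = 1/86984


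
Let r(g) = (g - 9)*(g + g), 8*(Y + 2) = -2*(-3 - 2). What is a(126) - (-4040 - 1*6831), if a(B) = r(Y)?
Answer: 87085/8 ≈ 10886.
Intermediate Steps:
Y = -3/4 (Y = -2 + (-2*(-3 - 2))/8 = -2 + (-2*(-5))/8 = -2 + (1/8)*10 = -2 + 5/4 = -3/4 ≈ -0.75000)
r(g) = 2*g*(-9 + g) (r(g) = (-9 + g)*(2*g) = 2*g*(-9 + g))
a(B) = 117/8 (a(B) = 2*(-3/4)*(-9 - 3/4) = 2*(-3/4)*(-39/4) = 117/8)
a(126) - (-4040 - 1*6831) = 117/8 - (-4040 - 1*6831) = 117/8 - (-4040 - 6831) = 117/8 - 1*(-10871) = 117/8 + 10871 = 87085/8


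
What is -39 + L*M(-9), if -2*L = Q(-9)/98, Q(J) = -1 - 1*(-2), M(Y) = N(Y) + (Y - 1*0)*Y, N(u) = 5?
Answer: -3865/98 ≈ -39.439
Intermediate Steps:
M(Y) = 5 + Y² (M(Y) = 5 + (Y - 1*0)*Y = 5 + (Y + 0)*Y = 5 + Y*Y = 5 + Y²)
Q(J) = 1 (Q(J) = -1 + 2 = 1)
L = -1/196 (L = -1/(2*98) = -½*1/98 = -1/196 ≈ -0.0051020)
-39 + L*M(-9) = -39 - (5 + (-9)²)/196 = -39 - (5 + 81)/196 = -39 - 1/196*86 = -39 - 43/98 = -3865/98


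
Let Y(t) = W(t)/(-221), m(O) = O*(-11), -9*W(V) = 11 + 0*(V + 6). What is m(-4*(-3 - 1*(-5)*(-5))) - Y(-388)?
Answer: -2450459/1989 ≈ -1232.0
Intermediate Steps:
W(V) = -11/9 (W(V) = -(11 + 0*(V + 6))/9 = -(11 + 0*(6 + V))/9 = -(11 + 0)/9 = -1/9*11 = -11/9)
m(O) = -11*O
Y(t) = 11/1989 (Y(t) = -11/9/(-221) = -11/9*(-1/221) = 11/1989)
m(-4*(-3 - 1*(-5)*(-5))) - Y(-388) = -(-44)*(-3 - 1*(-5)*(-5)) - 1*11/1989 = -(-44)*(-3 + 5*(-5)) - 11/1989 = -(-44)*(-3 - 25) - 11/1989 = -(-44)*(-28) - 11/1989 = -11*112 - 11/1989 = -1232 - 11/1989 = -2450459/1989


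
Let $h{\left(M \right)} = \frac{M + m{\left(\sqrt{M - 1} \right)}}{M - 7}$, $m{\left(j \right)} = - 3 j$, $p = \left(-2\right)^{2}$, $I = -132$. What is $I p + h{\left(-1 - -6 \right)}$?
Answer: $- \frac{1055}{2} \approx -527.5$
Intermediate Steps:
$p = 4$
$h{\left(M \right)} = \frac{M - 3 \sqrt{-1 + M}}{-7 + M}$ ($h{\left(M \right)} = \frac{M - 3 \sqrt{M - 1}}{M - 7} = \frac{M - 3 \sqrt{-1 + M}}{-7 + M}$)
$I p + h{\left(-1 - -6 \right)} = \left(-132\right) 4 + \frac{\left(-1 - -6\right) - 3 \sqrt{-1 - -5}}{-7 - -5} = -528 + \frac{\left(-1 + 6\right) - 3 \sqrt{-1 + \left(-1 + 6\right)}}{-7 + \left(-1 + 6\right)} = -528 + \frac{5 - 3 \sqrt{-1 + 5}}{-7 + 5} = -528 + \frac{5 - 3 \sqrt{4}}{-2} = -528 - \frac{5 - 6}{2} = -528 - - \frac{1}{2} = -528 + \frac{1}{2} = - \frac{1055}{2}$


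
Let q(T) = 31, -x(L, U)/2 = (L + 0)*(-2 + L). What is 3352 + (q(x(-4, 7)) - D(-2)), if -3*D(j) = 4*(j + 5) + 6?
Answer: 3389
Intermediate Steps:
x(L, U) = -2*L*(-2 + L) (x(L, U) = -2*(L + 0)*(-2 + L) = -2*L*(-2 + L))
D(j) = -26/3 - 4*j/3 (D(j) = -(4*(j + 5) + 6)/3 = -(4*(5 + j) + 6)/3 = -((20 + 4*j) + 6)/3 = -(26 + 4*j)/3 = -26/3 - 4*j/3)
3352 + (q(x(-4, 7)) - D(-2)) = 3352 + (31 - (-26/3 - 4/3*(-2))) = 3352 + (31 - (-26/3 + 8/3)) = 3352 + (31 - 1*(-6)) = 3352 + (31 + 6) = 3352 + 37 = 3389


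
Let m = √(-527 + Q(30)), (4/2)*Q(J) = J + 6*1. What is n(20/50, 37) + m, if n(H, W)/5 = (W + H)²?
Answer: 34969/5 + I*√509 ≈ 6993.8 + 22.561*I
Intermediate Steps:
n(H, W) = 5*(H + W)² (n(H, W) = 5*(W + H)² = 5*(H + W)²)
Q(J) = 3 + J/2 (Q(J) = (J + 6*1)/2 = (J + 6)/2 = (6 + J)/2 = 3 + J/2)
m = I*√509 (m = √(-527 + (3 + (½)*30)) = √(-527 + (3 + 15)) = √(-527 + 18) = √(-509) = I*√509 ≈ 22.561*I)
n(20/50, 37) + m = 5*(20/50 + 37)² + I*√509 = 5*(20*(1/50) + 37)² + I*√509 = 5*(⅖ + 37)² + I*√509 = 5*(187/5)² + I*√509 = 5*(34969/25) + I*√509 = 34969/5 + I*√509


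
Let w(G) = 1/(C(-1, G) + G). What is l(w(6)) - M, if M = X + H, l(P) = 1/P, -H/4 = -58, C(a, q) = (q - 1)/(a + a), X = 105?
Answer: -667/2 ≈ -333.50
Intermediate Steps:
C(a, q) = (-1 + q)/(2*a) (C(a, q) = (-1 + q)/((2*a)) = (-1 + q)*(1/(2*a)) = (-1 + q)/(2*a))
w(G) = 1/(½ + G/2) (w(G) = 1/((½)*(-1 + G)/(-1) + G) = 1/((½)*(-1)*(-1 + G) + G) = 1/((½ - G/2) + G) = 1/(½ + G/2))
H = 232 (H = -4*(-58) = 232)
M = 337 (M = 105 + 232 = 337)
l(w(6)) - M = 1/(2/(1 + 6)) - 1*337 = 1/(2/7) - 337 = 7/2 - 337 = -667/2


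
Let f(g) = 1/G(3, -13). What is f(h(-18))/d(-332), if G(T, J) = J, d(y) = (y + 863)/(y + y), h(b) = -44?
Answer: 664/6903 ≈ 0.096190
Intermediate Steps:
d(y) = (863 + y)/(2*y) (d(y) = (863 + y)/((2*y)) = (863 + y)*(1/(2*y)) = (863 + y)/(2*y))
f(g) = -1/13 (f(g) = 1/(-13) = -1/13)
f(h(-18))/d(-332) = -(-664/(863 - 332))/13 = -1/(13*((½)*(-1/332)*531)) = -1/(13*(-531/664)) = -1/13*(-664/531) = 664/6903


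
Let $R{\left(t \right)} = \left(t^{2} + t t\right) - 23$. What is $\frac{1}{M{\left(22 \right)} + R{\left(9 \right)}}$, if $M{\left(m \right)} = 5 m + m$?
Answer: $\frac{1}{271} \approx 0.00369$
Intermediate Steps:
$M{\left(m \right)} = 6 m$
$R{\left(t \right)} = -23 + 2 t^{2}$ ($R{\left(t \right)} = \left(t^{2} + t^{2}\right) - 23 = 2 t^{2} - 23 = -23 + 2 t^{2}$)
$\frac{1}{M{\left(22 \right)} + R{\left(9 \right)}} = \frac{1}{6 \cdot 22 - \left(23 - 2 \cdot 9^{2}\right)} = \frac{1}{132 + \left(-23 + 2 \cdot 81\right)} = \frac{1}{132 + \left(-23 + 162\right)} = \frac{1}{132 + 139} = \frac{1}{271}$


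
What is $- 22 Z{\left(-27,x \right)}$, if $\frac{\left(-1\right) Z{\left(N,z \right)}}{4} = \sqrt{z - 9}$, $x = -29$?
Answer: $88 i \sqrt{38} \approx 542.47 i$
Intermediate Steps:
$Z{\left(N,z \right)} = - 4 \sqrt{-9 + z}$ ($Z{\left(N,z \right)} = - 4 \sqrt{z - 9} = - 4 \sqrt{-9 + z}$)
$- 22 Z{\left(-27,x \right)} = - 22 \left(- 4 \sqrt{-9 - 29}\right) = - 22 \left(- 4 \sqrt{-38}\right) = - 22 \left(- 4 i \sqrt{38}\right) = 88 i \sqrt{38}$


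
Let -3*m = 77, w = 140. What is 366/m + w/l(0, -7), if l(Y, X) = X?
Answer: -2638/77 ≈ -34.260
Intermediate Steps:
m = -77/3 (m = -1/3*77 = -77/3 ≈ -25.667)
366/m + w/l(0, -7) = 366/(-77/3) + 140/(-7) = 366*(-3/77) + 140*(-1/7) = -1098/77 - 20 = -2638/77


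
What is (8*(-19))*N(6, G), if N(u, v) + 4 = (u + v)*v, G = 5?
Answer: -7752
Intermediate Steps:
N(u, v) = -4 + v*(u + v) (N(u, v) = -4 + (u + v)*v = -4 + v*(u + v))
(8*(-19))*N(6, G) = (8*(-19))*(-4 + 5² + 6*5) = -152*(-4 + 25 + 30) = -152*51 = -7752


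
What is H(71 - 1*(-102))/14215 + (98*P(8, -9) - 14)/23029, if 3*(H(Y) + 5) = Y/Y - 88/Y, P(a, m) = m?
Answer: -1333623790/33979680993 ≈ -0.039248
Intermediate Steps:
H(Y) = -14/3 - 88/(3*Y) (H(Y) = -5 + (Y/Y - 88/Y)/3 = -5 + (1 - 88/Y)/3 = -5 + (1/3 - 88/(3*Y)) = -14/3 - 88/(3*Y))
H(71 - 1*(-102))/14215 + (98*P(8, -9) - 14)/23029 = (2*(-44 - 7*(71 - 1*(-102)))/(3*(71 - 1*(-102))))/14215 + (98*(-9) - 14)/23029 = (2*(-44 - 7*(71 + 102))/(3*(71 + 102)))*(1/14215) + (-882 - 14)*(1/23029) = ((2/3)*(-44 - 7*173)/173)*(1/14215) - 896*1/23029 = ((2/3)*(1/173)*(-44 - 1211))*(1/14215) - 896/23029 = ((2/3)*(1/173)*(-1255))*(1/14215) - 896/23029 = -2510/519*1/14215 - 896/23029 = -502/1475517 - 896/23029 = -1333623790/33979680993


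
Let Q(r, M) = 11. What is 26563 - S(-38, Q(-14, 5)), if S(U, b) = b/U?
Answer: 1009405/38 ≈ 26563.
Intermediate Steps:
26563 - S(-38, Q(-14, 5)) = 26563 - 11/(-38) = 26563 - 11*(-1)/38 = 26563 - 1*(-11/38) = 26563 + 11/38 = 1009405/38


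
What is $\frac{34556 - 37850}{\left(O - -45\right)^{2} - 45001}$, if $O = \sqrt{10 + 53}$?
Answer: $\frac{141355422}{1841015269} + \frac{889380 \sqrt{7}}{1841015269} \approx 0.078059$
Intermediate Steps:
$O = 3 \sqrt{7}$ ($O = \sqrt{63} = 3 \sqrt{7} \approx 7.9373$)
$\frac{34556 - 37850}{\left(O - -45\right)^{2} - 45001} = \frac{34556 - 37850}{\left(3 \sqrt{7} - -45\right)^{2} - 45001} = - \frac{3294}{\left(3 \sqrt{7} + \left(-2 + 47\right)\right)^{2} - 45001} = - \frac{3294}{\left(3 \sqrt{7} + 45\right)^{2} - 45001} = - \frac{3294}{\left(45 + 3 \sqrt{7}\right)^{2} - 45001} = - \frac{3294}{-45001 + \left(45 + 3 \sqrt{7}\right)^{2}}$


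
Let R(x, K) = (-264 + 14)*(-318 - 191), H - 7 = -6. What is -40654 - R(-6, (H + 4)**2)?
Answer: -167904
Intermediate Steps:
H = 1 (H = 7 - 6 = 1)
R(x, K) = 127250 (R(x, K) = -250*(-509) = 127250)
-40654 - R(-6, (H + 4)**2) = -40654 - 1*127250 = -40654 - 127250 = -167904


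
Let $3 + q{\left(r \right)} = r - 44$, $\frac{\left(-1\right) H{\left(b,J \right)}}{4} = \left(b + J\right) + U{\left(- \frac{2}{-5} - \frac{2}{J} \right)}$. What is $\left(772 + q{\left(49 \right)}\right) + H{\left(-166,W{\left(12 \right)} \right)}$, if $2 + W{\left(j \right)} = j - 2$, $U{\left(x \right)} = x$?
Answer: $\frac{7027}{5} \approx 1405.4$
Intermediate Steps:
$W{\left(j \right)} = -4 + j$ ($W{\left(j \right)} = -2 + \left(j - 2\right) = -2 + \left(-2 + j\right) = -4 + j$)
$H{\left(b,J \right)} = - \frac{8}{5} - 4 J - 4 b + \frac{8}{J}$ ($H{\left(b,J \right)} = - 4 \left(\left(b + J\right) - \left(- \frac{2}{5} + \frac{2}{J}\right)\right) = - 4 \left(\left(J + b\right) - \left(- \frac{2}{5} + \frac{2}{J}\right)\right) = - 4 \left(\left(J + b\right) + \left(\frac{2}{5} - \frac{2}{J}\right)\right) = - 4 \left(\frac{2}{5} + J + b - \frac{2}{J}\right) = - \frac{8}{5} - 4 J - 4 b + \frac{8}{J}$)
$q{\left(r \right)} = -47 + r$ ($q{\left(r \right)} = -3 + \left(r - 44\right) = -3 + \left(-44 + r\right) = -47 + r$)
$\left(772 + q{\left(49 \right)}\right) + H{\left(-166,W{\left(12 \right)} \right)} = \left(772 + \left(-47 + 49\right)\right) - \left(- \frac{3312}{5} - \frac{8}{-4 + 12} + 4 \left(-4 + 12\right)\right) = \left(772 + 2\right) + \left(- \frac{8}{5} - 32 + 664 + \frac{8}{8}\right) = 774 + \left(- \frac{8}{5} - 32 + 664 + 8 \cdot \frac{1}{8}\right) = 774 + \left(- \frac{8}{5} - 32 + 664 + 1\right) = 774 + \frac{3157}{5} = \frac{7027}{5}$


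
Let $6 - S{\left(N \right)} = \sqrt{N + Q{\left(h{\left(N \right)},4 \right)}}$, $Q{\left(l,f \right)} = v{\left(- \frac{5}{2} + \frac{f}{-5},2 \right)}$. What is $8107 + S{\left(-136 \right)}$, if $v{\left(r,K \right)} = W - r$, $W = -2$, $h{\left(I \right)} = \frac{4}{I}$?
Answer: $8113 - \frac{i \sqrt{13470}}{10} \approx 8113.0 - 11.606 i$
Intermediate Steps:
$v{\left(r,K \right)} = -2 - r$
$Q{\left(l,f \right)} = \frac{1}{2} + \frac{f}{5}$ ($Q{\left(l,f \right)} = -2 - \left(- \frac{5}{2} + \frac{f}{-5}\right) = -2 - \left(\left(-5\right) \frac{1}{2} + f \left(- \frac{1}{5}\right)\right) = -2 - \left(- \frac{5}{2} - \frac{f}{5}\right) = -2 + \left(\frac{5}{2} + \frac{f}{5}\right) = \frac{1}{2} + \frac{f}{5}$)
$S{\left(N \right)} = 6 - \sqrt{\frac{13}{10} + N}$ ($S{\left(N \right)} = 6 - \sqrt{N + \left(\frac{1}{2} + \frac{1}{5} \cdot 4\right)} = 6 - \sqrt{N + \left(\frac{1}{2} + \frac{4}{5}\right)} = 6 - \sqrt{N + \frac{13}{10}} = 6 - \sqrt{\frac{13}{10} + N}$)
$8107 + S{\left(-136 \right)} = 8107 + \left(6 - \frac{\sqrt{130 + 100 \left(-136\right)}}{10}\right) = 8107 + \left(6 - \frac{\sqrt{130 - 13600}}{10}\right) = 8107 + \left(6 - \frac{\sqrt{-13470}}{10}\right) = 8107 + \left(6 - \frac{i \sqrt{13470}}{10}\right) = 8113 - \frac{i \sqrt{13470}}{10}$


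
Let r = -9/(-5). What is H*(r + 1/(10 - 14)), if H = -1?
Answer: -31/20 ≈ -1.5500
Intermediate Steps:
r = 9/5 (r = -9*(-⅕) = 9/5 ≈ 1.8000)
H*(r + 1/(10 - 14)) = -(9/5 + 1/(10 - 14)) = -(9/5 + 1/(-4)) = -(9/5 - ¼) = -1*31/20 = -31/20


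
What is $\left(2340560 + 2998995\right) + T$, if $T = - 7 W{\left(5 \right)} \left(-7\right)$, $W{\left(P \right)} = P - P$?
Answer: $5339555$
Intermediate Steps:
$W{\left(P \right)} = 0$
$T = 0$ ($T = \left(-7\right) 0 \left(-7\right) = 0 \left(-7\right) = 0$)
$\left(2340560 + 2998995\right) + T = \left(2340560 + 2998995\right) + 0 = 5339555 + 0 = 5339555$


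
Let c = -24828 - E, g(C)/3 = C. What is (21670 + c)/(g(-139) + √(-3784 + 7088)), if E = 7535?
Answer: 4458981/170585 + 21386*√826/170585 ≈ 29.742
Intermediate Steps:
g(C) = 3*C
c = -32363 (c = -24828 - 1*7535 = -24828 - 7535 = -32363)
(21670 + c)/(g(-139) + √(-3784 + 7088)) = (21670 - 32363)/(3*(-139) + √(-3784 + 7088)) = -10693/(-417 + √3304) = -10693/(-417 + 2*√826)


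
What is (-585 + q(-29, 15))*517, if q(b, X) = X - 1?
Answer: -295207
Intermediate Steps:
q(b, X) = -1 + X
(-585 + q(-29, 15))*517 = (-585 + (-1 + 15))*517 = (-585 + 14)*517 = -571*517 = -295207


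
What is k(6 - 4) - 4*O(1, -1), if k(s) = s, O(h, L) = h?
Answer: -2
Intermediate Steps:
k(6 - 4) - 4*O(1, -1) = (6 - 4) - 4*1 = 2 - 4 = -2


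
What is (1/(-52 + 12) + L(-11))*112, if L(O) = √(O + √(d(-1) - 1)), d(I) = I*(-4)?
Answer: -14/5 + 112*I*√(11 - √3) ≈ -2.8 + 340.96*I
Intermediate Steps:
d(I) = -4*I
L(O) = √(O + √3) (L(O) = √(O + √(-4*(-1) - 1)) = √(O + √(4 - 1)) = √(O + √3))
(1/(-52 + 12) + L(-11))*112 = (1/(-52 + 12) + √(-11 + √3))*112 = (1/(-40) + √(-11 + √3))*112 = (-1/40 + √(-11 + √3))*112 = -14/5 + 112*√(-11 + √3)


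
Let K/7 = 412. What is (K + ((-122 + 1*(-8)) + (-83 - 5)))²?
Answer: 7107556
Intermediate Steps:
K = 2884 (K = 7*412 = 2884)
(K + ((-122 + 1*(-8)) + (-83 - 5)))² = (2884 + ((-122 + 1*(-8)) + (-83 - 5)))² = (2884 + ((-122 - 8) - 88))² = (2884 + (-130 - 88))² = (2884 - 218)² = 2666² = 7107556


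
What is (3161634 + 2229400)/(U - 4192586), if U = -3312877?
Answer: -5391034/7505463 ≈ -0.71828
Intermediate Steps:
(3161634 + 2229400)/(U - 4192586) = (3161634 + 2229400)/(-3312877 - 4192586) = 5391034/(-7505463) = 5391034*(-1/7505463) = -5391034/7505463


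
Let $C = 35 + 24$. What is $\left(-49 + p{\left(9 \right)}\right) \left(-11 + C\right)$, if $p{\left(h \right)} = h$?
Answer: $-1920$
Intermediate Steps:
$C = 59$
$\left(-49 + p{\left(9 \right)}\right) \left(-11 + C\right) = \left(-49 + 9\right) \left(-11 + 59\right) = \left(-40\right) 48 = -1920$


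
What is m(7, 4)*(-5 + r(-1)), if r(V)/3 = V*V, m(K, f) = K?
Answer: -14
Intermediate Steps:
r(V) = 3*V² (r(V) = 3*(V*V) = 3*V²)
m(7, 4)*(-5 + r(-1)) = 7*(-5 + 3*(-1)²) = 7*(-5 + 3*1) = 7*(-5 + 3) = 7*(-2) = -14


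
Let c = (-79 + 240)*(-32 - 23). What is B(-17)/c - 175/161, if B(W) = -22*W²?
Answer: -297/805 ≈ -0.36894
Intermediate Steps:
c = -8855 (c = 161*(-55) = -8855)
B(-17)/c - 175/161 = -22*(-17)²/(-8855) - 175/161 = -22*289*(-1/8855) - 175*1/161 = -6358*(-1/8855) - 25/23 = 578/805 - 25/23 = -297/805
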